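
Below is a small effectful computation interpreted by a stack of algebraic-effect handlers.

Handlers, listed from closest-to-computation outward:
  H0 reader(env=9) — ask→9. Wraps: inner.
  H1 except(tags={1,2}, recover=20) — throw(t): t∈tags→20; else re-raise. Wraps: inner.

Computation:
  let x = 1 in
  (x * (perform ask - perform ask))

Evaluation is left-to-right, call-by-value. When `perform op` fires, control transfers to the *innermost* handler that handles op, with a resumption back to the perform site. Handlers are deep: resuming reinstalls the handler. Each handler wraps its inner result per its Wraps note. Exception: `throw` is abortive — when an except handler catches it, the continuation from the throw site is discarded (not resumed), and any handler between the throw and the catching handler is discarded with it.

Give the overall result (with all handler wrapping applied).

Answer: 0

Step-by-step:
ask @ H0 ⇒ 9
ask @ H0 ⇒ 9
H0 returns 0
H1 returns 0
= 0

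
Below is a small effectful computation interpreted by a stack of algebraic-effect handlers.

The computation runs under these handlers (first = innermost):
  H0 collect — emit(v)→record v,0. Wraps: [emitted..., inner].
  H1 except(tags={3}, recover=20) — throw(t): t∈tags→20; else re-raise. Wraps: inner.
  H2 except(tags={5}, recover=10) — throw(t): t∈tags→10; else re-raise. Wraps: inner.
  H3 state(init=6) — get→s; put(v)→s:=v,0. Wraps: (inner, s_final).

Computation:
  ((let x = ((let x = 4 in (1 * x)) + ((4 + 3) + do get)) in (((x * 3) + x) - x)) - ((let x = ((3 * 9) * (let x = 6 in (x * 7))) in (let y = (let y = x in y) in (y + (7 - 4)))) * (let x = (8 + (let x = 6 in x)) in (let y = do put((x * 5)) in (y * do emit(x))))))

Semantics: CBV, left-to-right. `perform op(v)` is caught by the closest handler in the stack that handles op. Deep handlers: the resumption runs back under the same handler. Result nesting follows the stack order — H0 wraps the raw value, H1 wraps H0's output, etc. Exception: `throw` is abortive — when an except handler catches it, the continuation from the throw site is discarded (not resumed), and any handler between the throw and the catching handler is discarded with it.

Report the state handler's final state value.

Evaluation trace:
get @ H3 ⇒ 6
put(70) @ H3 ⇒ s:=70
emit(14) @ H0 ⇒ out+=14
H0 returns [14, 51]
H1 returns [14, 51]
H2 returns [14, 51]
H3 returns ([14, 51], 70)
= ([14, 51], 70)

Answer: 70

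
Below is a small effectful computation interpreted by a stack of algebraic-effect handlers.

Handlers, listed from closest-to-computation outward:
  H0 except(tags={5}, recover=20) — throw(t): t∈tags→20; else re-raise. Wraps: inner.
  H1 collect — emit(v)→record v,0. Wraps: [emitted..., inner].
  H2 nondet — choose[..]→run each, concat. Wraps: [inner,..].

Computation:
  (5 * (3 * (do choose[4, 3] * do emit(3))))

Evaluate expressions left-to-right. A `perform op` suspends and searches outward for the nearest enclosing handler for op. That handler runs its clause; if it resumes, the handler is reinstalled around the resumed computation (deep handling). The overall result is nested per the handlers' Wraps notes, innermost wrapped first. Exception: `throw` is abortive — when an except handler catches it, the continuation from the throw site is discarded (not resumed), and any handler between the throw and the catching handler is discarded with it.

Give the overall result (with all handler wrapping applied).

Evaluation trace:
choose[4, 3] @ H2
  branch[0] choose=4:
    emit(3) @ H1 ⇒ out+=3
    H0 returns 0
    H1 returns [3, 0]
    H2 returns [[3, 0]]
  branch[1] choose=3:
    emit(3) @ H1 ⇒ out+=3
    H0 returns 0
    H1 returns [3, 0]
    H2 returns [[3, 0]]
= [[3, 0], [3, 0]]

Answer: [[3, 0], [3, 0]]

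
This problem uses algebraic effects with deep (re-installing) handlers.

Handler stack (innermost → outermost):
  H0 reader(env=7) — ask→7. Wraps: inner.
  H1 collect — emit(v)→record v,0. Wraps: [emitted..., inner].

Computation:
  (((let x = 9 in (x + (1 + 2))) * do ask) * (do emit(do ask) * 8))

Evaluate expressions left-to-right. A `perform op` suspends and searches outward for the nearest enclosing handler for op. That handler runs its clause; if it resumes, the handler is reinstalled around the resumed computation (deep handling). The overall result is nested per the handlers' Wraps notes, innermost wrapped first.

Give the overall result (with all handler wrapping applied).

Answer: [7, 0]

Evaluation trace:
ask @ H0 ⇒ 7
ask @ H0 ⇒ 7
emit(7) @ H1 ⇒ out+=7
H0 returns 0
H1 returns [7, 0]
= [7, 0]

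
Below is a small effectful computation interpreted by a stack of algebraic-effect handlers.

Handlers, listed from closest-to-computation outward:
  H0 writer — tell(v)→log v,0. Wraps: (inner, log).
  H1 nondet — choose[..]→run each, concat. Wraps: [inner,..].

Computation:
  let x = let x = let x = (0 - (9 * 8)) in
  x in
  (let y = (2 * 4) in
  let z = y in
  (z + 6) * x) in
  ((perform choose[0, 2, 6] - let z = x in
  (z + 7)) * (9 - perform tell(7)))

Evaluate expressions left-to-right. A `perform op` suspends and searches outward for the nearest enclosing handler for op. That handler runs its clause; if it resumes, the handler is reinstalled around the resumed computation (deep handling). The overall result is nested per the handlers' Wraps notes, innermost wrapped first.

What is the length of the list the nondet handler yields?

Answer: 3

Working:
choose[0, 2, 6] @ H1
  branch[0] choose=0:
    tell(7) @ H0 ⇒ log+=7
    H0 returns (9009, (7))
    H1 returns [(9009, (7))]
  branch[1] choose=2:
    tell(7) @ H0 ⇒ log+=7
    H0 returns (9027, (7))
    H1 returns [(9027, (7))]
  branch[2] choose=6:
    tell(7) @ H0 ⇒ log+=7
    H0 returns (9063, (7))
    H1 returns [(9063, (7))]
= [(9009, (7)), (9027, (7)), (9063, (7))]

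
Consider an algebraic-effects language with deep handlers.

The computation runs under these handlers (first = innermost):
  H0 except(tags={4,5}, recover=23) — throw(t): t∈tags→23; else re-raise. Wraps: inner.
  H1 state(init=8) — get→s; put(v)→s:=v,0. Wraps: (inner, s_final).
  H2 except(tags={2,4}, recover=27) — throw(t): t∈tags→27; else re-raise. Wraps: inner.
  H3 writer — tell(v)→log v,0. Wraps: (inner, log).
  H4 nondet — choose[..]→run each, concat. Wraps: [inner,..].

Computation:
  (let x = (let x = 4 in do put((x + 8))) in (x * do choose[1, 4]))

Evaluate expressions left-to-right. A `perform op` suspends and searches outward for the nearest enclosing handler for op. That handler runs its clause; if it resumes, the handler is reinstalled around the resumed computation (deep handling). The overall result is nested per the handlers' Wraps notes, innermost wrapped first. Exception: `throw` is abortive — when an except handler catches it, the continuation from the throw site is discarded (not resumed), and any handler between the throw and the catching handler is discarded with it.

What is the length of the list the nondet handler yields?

Answer: 2

Working:
put(12) @ H1 ⇒ s:=12
choose[1, 4] @ H4
  branch[0] choose=1:
    H0 returns 0
    H1 returns (0, 12)
    H2 returns (0, 12)
    H3 returns ((0, 12), ())
    H4 returns [((0, 12), ())]
  branch[1] choose=4:
    H0 returns 0
    H1 returns (0, 12)
    H2 returns (0, 12)
    H3 returns ((0, 12), ())
    H4 returns [((0, 12), ())]
= [((0, 12), ()), ((0, 12), ())]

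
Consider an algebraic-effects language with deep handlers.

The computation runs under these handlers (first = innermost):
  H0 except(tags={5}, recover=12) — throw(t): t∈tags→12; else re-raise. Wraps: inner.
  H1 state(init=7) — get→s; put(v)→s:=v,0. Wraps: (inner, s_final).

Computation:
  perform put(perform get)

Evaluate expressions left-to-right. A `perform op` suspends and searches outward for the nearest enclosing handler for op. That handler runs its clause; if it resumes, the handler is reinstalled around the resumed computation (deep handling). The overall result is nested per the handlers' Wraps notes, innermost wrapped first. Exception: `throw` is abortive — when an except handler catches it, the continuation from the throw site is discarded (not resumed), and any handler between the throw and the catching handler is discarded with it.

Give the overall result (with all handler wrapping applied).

Answer: (0, 7)

Evaluation trace:
get @ H1 ⇒ 7
put(7) @ H1 ⇒ s:=7
H0 returns 0
H1 returns (0, 7)
= (0, 7)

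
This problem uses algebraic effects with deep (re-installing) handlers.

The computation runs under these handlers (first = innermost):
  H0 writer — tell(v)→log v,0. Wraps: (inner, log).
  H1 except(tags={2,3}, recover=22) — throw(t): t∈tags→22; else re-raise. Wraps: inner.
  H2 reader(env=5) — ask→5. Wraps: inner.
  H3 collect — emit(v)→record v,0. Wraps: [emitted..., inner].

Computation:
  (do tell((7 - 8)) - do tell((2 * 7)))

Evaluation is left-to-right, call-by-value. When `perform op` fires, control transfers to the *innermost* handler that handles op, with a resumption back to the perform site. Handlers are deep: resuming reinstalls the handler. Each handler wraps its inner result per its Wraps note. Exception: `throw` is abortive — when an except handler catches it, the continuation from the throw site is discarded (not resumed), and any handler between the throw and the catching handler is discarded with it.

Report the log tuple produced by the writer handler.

Answer: (-1, 14)

Working:
tell(-1) @ H0 ⇒ log+=-1
tell(14) @ H0 ⇒ log+=14
H0 returns (0, (-1, 14))
H1 returns (0, (-1, 14))
H2 returns (0, (-1, 14))
H3 returns [(0, (-1, 14))]
= [(0, (-1, 14))]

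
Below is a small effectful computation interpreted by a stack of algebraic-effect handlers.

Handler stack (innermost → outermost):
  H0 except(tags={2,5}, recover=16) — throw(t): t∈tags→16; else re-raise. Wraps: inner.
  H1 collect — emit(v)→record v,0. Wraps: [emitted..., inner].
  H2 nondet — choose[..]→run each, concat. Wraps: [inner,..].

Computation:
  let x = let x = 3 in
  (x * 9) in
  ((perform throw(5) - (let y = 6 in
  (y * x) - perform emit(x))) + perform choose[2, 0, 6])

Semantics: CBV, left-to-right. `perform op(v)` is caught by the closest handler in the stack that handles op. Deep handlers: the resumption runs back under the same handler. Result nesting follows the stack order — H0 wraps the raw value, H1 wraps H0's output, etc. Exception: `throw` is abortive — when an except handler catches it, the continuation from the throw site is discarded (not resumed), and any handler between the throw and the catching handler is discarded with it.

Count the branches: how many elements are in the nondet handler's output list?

Evaluation trace:
throw(5) @ H0 caught ⇒ 16
H1 returns [16]
H2 returns [[16]]
= [[16]]

Answer: 1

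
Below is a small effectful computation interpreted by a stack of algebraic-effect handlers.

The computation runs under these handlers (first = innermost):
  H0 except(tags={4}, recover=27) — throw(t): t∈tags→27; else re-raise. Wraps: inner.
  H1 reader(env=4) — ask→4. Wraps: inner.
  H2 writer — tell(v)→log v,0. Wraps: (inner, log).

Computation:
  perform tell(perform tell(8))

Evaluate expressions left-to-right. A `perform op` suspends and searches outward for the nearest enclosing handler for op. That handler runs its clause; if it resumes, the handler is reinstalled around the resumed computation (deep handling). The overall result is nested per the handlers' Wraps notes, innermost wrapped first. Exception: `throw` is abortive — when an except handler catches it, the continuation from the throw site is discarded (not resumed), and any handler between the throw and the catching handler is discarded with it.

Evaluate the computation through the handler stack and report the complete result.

Answer: (0, (8, 0))

Working:
tell(8) @ H2 ⇒ log+=8
tell(0) @ H2 ⇒ log+=0
H0 returns 0
H1 returns 0
H2 returns (0, (8, 0))
= (0, (8, 0))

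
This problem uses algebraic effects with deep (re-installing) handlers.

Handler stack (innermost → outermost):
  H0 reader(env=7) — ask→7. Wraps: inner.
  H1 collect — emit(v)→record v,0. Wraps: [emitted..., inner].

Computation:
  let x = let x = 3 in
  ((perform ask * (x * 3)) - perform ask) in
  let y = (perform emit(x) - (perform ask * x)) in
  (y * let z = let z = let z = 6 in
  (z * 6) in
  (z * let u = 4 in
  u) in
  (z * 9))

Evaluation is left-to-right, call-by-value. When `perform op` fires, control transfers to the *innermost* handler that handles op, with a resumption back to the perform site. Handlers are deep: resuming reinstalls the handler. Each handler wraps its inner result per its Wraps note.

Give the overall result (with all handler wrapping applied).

Evaluation trace:
ask @ H0 ⇒ 7
ask @ H0 ⇒ 7
emit(56) @ H1 ⇒ out+=56
ask @ H0 ⇒ 7
H0 returns -508032
H1 returns [56, -508032]
= [56, -508032]

Answer: [56, -508032]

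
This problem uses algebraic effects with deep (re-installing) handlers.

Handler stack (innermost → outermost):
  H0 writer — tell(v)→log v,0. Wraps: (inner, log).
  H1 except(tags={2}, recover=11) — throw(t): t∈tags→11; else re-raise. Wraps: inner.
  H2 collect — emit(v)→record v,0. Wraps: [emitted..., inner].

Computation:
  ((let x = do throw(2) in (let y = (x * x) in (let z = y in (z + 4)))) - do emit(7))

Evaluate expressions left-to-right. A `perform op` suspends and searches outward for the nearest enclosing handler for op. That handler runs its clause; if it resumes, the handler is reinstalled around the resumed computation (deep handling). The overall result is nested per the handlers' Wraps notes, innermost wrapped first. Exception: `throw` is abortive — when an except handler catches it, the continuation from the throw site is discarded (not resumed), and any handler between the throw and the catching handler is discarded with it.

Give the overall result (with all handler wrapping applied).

Answer: [11]

Working:
throw(2) @ H1 caught ⇒ 11
H2 returns [11]
= [11]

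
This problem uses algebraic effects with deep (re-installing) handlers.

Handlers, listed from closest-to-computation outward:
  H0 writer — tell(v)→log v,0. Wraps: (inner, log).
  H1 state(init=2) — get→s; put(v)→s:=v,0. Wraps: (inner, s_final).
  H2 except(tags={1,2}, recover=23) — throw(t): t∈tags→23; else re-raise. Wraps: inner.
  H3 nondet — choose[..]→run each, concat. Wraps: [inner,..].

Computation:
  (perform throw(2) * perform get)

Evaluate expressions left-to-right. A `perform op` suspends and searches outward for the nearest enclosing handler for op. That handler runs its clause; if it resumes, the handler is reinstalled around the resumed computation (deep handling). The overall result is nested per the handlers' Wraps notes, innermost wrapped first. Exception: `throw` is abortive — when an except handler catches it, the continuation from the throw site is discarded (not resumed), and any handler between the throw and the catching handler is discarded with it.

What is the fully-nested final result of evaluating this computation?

Answer: [23]

Working:
throw(2) @ H2 caught ⇒ 23
H3 returns [23]
= [23]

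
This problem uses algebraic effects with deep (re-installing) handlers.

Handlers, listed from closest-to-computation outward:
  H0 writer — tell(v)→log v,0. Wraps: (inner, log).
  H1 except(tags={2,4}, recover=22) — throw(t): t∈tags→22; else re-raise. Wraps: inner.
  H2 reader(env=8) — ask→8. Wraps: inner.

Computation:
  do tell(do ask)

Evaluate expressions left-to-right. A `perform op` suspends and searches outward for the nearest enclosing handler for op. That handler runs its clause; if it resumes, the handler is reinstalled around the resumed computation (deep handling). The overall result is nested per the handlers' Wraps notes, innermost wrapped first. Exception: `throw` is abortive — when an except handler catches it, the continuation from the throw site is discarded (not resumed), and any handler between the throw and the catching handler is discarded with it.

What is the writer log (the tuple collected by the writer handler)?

Working:
ask @ H2 ⇒ 8
tell(8) @ H0 ⇒ log+=8
H0 returns (0, (8))
H1 returns (0, (8))
H2 returns (0, (8))
= (0, (8))

Answer: (8)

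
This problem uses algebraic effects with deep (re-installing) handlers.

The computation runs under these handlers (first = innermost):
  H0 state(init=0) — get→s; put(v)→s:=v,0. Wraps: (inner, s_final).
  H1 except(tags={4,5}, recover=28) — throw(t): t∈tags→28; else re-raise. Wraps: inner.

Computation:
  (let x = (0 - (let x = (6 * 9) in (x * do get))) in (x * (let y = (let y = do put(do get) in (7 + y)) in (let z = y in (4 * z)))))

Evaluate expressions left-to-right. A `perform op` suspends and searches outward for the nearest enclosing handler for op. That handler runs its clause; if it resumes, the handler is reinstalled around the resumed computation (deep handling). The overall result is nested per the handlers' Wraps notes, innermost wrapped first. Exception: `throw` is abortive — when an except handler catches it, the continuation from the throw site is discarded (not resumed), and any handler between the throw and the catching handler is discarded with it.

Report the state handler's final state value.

Working:
get @ H0 ⇒ 0
get @ H0 ⇒ 0
put(0) @ H0 ⇒ s:=0
H0 returns (0, 0)
H1 returns (0, 0)
= (0, 0)

Answer: 0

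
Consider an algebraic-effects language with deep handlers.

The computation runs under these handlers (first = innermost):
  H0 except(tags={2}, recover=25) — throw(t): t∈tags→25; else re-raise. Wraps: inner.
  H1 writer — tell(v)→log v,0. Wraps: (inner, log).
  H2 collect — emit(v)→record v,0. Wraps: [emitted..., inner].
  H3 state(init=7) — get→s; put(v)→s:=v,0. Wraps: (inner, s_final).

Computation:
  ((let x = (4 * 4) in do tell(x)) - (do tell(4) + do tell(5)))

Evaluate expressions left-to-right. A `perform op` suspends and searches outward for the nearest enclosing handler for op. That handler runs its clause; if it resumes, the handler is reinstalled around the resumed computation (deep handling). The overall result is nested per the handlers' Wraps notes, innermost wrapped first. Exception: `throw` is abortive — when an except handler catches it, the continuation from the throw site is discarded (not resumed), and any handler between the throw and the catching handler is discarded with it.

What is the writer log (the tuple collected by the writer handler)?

Working:
tell(16) @ H1 ⇒ log+=16
tell(4) @ H1 ⇒ log+=4
tell(5) @ H1 ⇒ log+=5
H0 returns 0
H1 returns (0, (16, 4, 5))
H2 returns [(0, (16, 4, 5))]
H3 returns ([(0, (16, 4, 5))], 7)
= ([(0, (16, 4, 5))], 7)

Answer: (16, 4, 5)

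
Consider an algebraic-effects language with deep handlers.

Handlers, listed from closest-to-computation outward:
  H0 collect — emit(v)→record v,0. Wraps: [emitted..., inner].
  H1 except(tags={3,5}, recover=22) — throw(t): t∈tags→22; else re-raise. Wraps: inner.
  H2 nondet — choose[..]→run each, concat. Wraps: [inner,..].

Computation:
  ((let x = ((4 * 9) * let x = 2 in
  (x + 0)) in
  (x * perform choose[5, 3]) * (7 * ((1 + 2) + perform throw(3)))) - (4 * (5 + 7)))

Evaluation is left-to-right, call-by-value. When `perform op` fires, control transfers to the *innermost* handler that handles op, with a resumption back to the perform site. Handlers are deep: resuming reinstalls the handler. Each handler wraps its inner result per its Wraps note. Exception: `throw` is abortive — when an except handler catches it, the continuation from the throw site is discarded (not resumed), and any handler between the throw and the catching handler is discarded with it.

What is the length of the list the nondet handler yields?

Evaluation trace:
choose[5, 3] @ H2
  branch[0] choose=5:
    throw(3) @ H1 caught ⇒ 22
    H2 returns [22]
  branch[1] choose=3:
    throw(3) @ H1 caught ⇒ 22
    H2 returns [22]
= [22, 22]

Answer: 2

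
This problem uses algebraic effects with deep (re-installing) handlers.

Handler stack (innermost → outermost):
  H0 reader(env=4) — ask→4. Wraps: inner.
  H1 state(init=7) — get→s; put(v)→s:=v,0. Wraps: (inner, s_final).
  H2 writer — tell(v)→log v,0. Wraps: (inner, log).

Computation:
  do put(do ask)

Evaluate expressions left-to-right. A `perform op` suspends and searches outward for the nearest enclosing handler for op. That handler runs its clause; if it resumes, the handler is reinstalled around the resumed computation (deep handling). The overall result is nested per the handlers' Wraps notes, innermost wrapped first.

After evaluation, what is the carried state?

Answer: 4

Step-by-step:
ask @ H0 ⇒ 4
put(4) @ H1 ⇒ s:=4
H0 returns 0
H1 returns (0, 4)
H2 returns ((0, 4), ())
= ((0, 4), ())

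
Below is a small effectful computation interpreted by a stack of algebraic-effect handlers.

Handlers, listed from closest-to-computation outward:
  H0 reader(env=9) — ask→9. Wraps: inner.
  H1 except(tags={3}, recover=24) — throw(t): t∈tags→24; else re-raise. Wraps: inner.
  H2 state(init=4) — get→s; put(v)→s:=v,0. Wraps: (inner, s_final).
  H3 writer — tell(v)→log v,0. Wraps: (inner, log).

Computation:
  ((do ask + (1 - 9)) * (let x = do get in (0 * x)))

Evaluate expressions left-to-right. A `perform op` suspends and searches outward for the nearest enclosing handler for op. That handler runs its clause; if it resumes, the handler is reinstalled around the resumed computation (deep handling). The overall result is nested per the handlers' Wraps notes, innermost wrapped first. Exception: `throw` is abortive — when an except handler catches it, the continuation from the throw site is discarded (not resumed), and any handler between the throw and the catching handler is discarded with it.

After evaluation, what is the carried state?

Answer: 4

Evaluation trace:
ask @ H0 ⇒ 9
get @ H2 ⇒ 4
H0 returns 0
H1 returns 0
H2 returns (0, 4)
H3 returns ((0, 4), ())
= ((0, 4), ())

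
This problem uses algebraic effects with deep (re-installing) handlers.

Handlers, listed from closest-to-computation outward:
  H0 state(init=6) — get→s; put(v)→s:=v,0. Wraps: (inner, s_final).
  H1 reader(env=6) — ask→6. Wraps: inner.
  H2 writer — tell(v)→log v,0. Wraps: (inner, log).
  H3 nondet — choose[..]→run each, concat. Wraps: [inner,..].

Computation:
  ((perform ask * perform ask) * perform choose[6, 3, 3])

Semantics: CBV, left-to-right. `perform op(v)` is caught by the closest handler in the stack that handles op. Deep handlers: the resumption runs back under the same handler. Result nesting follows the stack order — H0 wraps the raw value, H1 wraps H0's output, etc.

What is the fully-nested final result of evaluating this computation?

Evaluation trace:
ask @ H1 ⇒ 6
ask @ H1 ⇒ 6
choose[6, 3, 3] @ H3
  branch[0] choose=6:
    H0 returns (216, 6)
    H1 returns (216, 6)
    H2 returns ((216, 6), ())
    H3 returns [((216, 6), ())]
  branch[1] choose=3:
    H0 returns (108, 6)
    H1 returns (108, 6)
    H2 returns ((108, 6), ())
    H3 returns [((108, 6), ())]
  branch[2] choose=3:
    H0 returns (108, 6)
    H1 returns (108, 6)
    H2 returns ((108, 6), ())
    H3 returns [((108, 6), ())]
= [((216, 6), ()), ((108, 6), ()), ((108, 6), ())]

Answer: [((216, 6), ()), ((108, 6), ()), ((108, 6), ())]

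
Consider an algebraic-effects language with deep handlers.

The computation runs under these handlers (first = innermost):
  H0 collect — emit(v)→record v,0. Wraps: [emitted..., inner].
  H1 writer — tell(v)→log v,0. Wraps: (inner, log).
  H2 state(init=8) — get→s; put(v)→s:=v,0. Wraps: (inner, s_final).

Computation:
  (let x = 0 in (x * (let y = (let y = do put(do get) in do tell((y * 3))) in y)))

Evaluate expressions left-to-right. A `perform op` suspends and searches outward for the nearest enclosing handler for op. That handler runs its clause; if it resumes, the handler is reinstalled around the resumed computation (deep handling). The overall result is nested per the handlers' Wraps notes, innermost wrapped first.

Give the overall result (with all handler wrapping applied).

Working:
get @ H2 ⇒ 8
put(8) @ H2 ⇒ s:=8
tell(0) @ H1 ⇒ log+=0
H0 returns [0]
H1 returns ([0], (0))
H2 returns (([0], (0)), 8)
= (([0], (0)), 8)

Answer: (([0], (0)), 8)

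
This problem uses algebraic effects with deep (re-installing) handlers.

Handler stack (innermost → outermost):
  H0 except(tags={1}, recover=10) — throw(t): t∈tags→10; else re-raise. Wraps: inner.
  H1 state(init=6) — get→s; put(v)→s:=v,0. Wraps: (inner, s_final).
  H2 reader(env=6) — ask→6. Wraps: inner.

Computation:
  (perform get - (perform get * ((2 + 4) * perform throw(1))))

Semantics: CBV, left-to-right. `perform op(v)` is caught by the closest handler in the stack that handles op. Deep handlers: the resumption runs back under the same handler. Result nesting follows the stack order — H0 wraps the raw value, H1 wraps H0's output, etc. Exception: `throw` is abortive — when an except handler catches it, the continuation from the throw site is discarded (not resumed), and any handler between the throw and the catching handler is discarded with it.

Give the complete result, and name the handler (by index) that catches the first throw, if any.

Working:
get @ H1 ⇒ 6
get @ H1 ⇒ 6
throw(1) @ H0 caught ⇒ 10
H1 returns (10, 6)
H2 returns (10, 6)
= (10, 6)

Answer: (10, 6) ; first throw caught by: H0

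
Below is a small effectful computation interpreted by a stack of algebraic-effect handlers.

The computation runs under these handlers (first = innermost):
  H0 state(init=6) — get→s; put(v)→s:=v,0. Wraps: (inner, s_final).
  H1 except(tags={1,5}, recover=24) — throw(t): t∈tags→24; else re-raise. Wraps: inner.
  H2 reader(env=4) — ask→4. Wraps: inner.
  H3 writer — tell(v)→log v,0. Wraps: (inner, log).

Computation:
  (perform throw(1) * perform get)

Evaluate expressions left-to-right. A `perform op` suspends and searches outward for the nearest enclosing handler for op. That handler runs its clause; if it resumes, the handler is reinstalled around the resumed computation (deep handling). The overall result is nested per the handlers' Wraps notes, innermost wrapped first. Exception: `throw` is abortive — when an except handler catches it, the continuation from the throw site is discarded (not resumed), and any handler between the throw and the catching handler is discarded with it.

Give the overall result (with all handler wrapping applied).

Answer: (24, ())

Step-by-step:
throw(1) @ H1 caught ⇒ 24
H2 returns 24
H3 returns (24, ())
= (24, ())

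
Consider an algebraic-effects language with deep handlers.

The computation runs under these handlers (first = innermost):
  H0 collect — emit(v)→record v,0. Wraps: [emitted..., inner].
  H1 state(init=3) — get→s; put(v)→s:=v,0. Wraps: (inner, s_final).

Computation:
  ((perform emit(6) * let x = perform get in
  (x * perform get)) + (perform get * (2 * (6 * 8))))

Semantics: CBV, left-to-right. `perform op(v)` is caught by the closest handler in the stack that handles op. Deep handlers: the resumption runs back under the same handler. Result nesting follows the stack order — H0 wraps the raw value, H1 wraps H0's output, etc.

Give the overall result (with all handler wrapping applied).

Answer: ([6, 288], 3)

Working:
emit(6) @ H0 ⇒ out+=6
get @ H1 ⇒ 3
get @ H1 ⇒ 3
get @ H1 ⇒ 3
H0 returns [6, 288]
H1 returns ([6, 288], 3)
= ([6, 288], 3)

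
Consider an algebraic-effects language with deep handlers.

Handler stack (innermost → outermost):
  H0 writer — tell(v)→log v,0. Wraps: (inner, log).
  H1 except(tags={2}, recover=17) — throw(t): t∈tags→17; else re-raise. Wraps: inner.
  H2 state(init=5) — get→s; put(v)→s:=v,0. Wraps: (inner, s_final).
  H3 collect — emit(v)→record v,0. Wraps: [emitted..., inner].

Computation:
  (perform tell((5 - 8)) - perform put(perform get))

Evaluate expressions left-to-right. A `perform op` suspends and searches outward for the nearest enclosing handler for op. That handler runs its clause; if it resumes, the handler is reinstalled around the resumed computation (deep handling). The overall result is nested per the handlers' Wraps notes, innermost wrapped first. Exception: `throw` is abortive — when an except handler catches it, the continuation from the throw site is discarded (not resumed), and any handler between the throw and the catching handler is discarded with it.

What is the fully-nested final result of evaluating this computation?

Evaluation trace:
tell(-3) @ H0 ⇒ log+=-3
get @ H2 ⇒ 5
put(5) @ H2 ⇒ s:=5
H0 returns (0, (-3))
H1 returns (0, (-3))
H2 returns ((0, (-3)), 5)
H3 returns [((0, (-3)), 5)]
= [((0, (-3)), 5)]

Answer: [((0, (-3)), 5)]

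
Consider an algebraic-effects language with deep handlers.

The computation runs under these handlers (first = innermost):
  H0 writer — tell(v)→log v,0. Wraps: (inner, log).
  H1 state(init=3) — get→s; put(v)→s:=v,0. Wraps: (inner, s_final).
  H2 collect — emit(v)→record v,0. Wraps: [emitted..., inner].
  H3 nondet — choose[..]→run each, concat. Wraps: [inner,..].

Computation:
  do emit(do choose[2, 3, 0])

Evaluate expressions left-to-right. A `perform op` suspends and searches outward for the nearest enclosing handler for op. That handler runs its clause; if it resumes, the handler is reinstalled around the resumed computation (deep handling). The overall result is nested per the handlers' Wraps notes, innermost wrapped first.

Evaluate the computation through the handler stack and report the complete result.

Working:
choose[2, 3, 0] @ H3
  branch[0] choose=2:
    emit(2) @ H2 ⇒ out+=2
    H0 returns (0, ())
    H1 returns ((0, ()), 3)
    H2 returns [2, ((0, ()), 3)]
    H3 returns [[2, ((0, ()), 3)]]
  branch[1] choose=3:
    emit(3) @ H2 ⇒ out+=3
    H0 returns (0, ())
    H1 returns ((0, ()), 3)
    H2 returns [3, ((0, ()), 3)]
    H3 returns [[3, ((0, ()), 3)]]
  branch[2] choose=0:
    emit(0) @ H2 ⇒ out+=0
    H0 returns (0, ())
    H1 returns ((0, ()), 3)
    H2 returns [0, ((0, ()), 3)]
    H3 returns [[0, ((0, ()), 3)]]
= [[2, ((0, ()), 3)], [3, ((0, ()), 3)], [0, ((0, ()), 3)]]

Answer: [[2, ((0, ()), 3)], [3, ((0, ()), 3)], [0, ((0, ()), 3)]]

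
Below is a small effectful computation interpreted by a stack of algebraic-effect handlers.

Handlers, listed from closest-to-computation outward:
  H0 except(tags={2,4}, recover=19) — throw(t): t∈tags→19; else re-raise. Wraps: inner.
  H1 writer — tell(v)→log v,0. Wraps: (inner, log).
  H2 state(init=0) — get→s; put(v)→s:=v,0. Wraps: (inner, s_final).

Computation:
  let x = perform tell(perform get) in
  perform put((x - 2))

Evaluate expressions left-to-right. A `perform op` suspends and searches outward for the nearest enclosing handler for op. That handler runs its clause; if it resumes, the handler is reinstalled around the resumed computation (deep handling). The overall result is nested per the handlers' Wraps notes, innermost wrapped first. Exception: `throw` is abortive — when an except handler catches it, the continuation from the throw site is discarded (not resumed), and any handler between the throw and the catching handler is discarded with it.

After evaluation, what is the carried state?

Step-by-step:
get @ H2 ⇒ 0
tell(0) @ H1 ⇒ log+=0
put(-2) @ H2 ⇒ s:=-2
H0 returns 0
H1 returns (0, (0))
H2 returns ((0, (0)), -2)
= ((0, (0)), -2)

Answer: -2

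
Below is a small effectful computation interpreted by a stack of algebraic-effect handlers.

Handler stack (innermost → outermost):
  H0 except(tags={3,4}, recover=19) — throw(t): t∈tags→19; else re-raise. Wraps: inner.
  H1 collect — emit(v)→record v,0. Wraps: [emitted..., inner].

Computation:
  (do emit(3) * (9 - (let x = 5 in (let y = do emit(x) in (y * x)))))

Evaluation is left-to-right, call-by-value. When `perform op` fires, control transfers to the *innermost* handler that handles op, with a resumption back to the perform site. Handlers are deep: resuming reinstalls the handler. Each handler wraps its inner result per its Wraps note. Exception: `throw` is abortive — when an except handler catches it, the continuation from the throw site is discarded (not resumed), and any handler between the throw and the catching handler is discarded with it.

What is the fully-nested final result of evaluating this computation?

Answer: [3, 5, 0]

Evaluation trace:
emit(3) @ H1 ⇒ out+=3
emit(5) @ H1 ⇒ out+=5
H0 returns 0
H1 returns [3, 5, 0]
= [3, 5, 0]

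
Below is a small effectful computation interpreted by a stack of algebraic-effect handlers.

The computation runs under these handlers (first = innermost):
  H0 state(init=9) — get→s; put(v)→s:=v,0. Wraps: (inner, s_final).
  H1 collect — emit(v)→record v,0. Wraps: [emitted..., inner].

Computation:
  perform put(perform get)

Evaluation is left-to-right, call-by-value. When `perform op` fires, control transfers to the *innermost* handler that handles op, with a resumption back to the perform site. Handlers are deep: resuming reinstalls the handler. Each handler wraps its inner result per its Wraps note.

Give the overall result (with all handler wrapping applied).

Working:
get @ H0 ⇒ 9
put(9) @ H0 ⇒ s:=9
H0 returns (0, 9)
H1 returns [(0, 9)]
= [(0, 9)]

Answer: [(0, 9)]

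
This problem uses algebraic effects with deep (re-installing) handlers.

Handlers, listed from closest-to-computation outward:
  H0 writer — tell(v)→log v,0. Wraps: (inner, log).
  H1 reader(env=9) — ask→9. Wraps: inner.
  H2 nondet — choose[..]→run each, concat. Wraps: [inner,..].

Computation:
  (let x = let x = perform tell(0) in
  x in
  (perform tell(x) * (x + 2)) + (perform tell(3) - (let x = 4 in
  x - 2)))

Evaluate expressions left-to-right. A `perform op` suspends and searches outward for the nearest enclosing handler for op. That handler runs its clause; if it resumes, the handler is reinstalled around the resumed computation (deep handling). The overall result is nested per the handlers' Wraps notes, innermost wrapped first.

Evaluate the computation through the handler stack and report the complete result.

Working:
tell(0) @ H0 ⇒ log+=0
tell(0) @ H0 ⇒ log+=0
tell(3) @ H0 ⇒ log+=3
H0 returns (-2, (0, 0, 3))
H1 returns (-2, (0, 0, 3))
H2 returns [(-2, (0, 0, 3))]
= [(-2, (0, 0, 3))]

Answer: [(-2, (0, 0, 3))]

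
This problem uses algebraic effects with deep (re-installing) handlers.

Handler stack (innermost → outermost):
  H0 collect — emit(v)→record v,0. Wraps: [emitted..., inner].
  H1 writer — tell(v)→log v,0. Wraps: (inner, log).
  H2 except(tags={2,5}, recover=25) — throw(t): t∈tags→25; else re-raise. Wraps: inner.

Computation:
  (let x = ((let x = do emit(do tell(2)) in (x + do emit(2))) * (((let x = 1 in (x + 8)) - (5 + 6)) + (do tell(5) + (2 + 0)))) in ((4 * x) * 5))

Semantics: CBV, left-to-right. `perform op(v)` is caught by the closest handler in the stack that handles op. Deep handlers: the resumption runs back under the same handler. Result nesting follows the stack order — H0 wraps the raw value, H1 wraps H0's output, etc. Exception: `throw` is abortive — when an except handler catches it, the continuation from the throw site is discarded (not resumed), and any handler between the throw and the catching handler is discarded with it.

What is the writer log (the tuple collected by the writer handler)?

Answer: (2, 5)

Evaluation trace:
tell(2) @ H1 ⇒ log+=2
emit(0) @ H0 ⇒ out+=0
emit(2) @ H0 ⇒ out+=2
tell(5) @ H1 ⇒ log+=5
H0 returns [0, 2, 0]
H1 returns ([0, 2, 0], (2, 5))
H2 returns ([0, 2, 0], (2, 5))
= ([0, 2, 0], (2, 5))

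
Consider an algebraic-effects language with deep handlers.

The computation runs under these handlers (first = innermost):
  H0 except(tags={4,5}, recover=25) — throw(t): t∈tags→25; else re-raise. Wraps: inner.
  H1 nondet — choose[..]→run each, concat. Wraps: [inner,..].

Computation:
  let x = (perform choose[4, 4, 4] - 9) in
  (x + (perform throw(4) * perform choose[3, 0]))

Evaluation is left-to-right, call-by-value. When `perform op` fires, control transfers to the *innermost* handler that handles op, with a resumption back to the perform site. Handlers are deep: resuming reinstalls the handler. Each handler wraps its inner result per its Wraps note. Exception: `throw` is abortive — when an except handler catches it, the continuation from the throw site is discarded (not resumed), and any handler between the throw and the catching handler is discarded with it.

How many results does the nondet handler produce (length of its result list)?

Answer: 3

Working:
choose[4, 4, 4] @ H1
  branch[0] choose=4:
    throw(4) @ H0 caught ⇒ 25
    H1 returns [25]
  branch[1] choose=4:
    throw(4) @ H0 caught ⇒ 25
    H1 returns [25]
  branch[2] choose=4:
    throw(4) @ H0 caught ⇒ 25
    H1 returns [25]
= [25, 25, 25]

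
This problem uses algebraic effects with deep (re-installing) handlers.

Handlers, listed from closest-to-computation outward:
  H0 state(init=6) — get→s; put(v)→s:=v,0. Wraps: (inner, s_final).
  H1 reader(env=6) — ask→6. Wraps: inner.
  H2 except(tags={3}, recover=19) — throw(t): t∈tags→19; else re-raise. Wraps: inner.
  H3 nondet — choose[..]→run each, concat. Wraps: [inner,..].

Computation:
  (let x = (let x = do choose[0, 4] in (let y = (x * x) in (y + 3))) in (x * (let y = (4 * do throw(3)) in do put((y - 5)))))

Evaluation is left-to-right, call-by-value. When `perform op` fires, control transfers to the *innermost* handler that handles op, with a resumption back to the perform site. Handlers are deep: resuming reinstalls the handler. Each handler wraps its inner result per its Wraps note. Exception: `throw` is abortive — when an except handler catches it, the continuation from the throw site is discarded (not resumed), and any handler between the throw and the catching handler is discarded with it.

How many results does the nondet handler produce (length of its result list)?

Working:
choose[0, 4] @ H3
  branch[0] choose=0:
    throw(3) @ H2 caught ⇒ 19
    H3 returns [19]
  branch[1] choose=4:
    throw(3) @ H2 caught ⇒ 19
    H3 returns [19]
= [19, 19]

Answer: 2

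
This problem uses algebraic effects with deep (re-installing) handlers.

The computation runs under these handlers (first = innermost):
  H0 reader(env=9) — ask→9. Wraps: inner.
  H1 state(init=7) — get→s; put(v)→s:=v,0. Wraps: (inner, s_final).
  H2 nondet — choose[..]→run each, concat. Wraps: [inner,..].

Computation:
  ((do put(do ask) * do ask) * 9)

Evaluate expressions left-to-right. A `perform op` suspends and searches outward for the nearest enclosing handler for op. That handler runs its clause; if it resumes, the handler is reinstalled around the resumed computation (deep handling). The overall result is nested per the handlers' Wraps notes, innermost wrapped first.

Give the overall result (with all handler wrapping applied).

Evaluation trace:
ask @ H0 ⇒ 9
put(9) @ H1 ⇒ s:=9
ask @ H0 ⇒ 9
H0 returns 0
H1 returns (0, 9)
H2 returns [(0, 9)]
= [(0, 9)]

Answer: [(0, 9)]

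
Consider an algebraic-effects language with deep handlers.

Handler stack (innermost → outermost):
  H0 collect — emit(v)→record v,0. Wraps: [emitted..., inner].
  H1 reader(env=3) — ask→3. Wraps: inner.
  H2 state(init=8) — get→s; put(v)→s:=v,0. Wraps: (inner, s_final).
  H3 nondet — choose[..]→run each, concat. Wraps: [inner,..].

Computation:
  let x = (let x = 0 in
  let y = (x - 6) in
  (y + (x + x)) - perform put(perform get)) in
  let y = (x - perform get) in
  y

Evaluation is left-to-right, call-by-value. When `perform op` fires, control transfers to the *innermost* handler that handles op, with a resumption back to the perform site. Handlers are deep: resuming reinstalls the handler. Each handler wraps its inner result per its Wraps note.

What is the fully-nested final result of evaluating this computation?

Working:
get @ H2 ⇒ 8
put(8) @ H2 ⇒ s:=8
get @ H2 ⇒ 8
H0 returns [-14]
H1 returns [-14]
H2 returns ([-14], 8)
H3 returns [([-14], 8)]
= [([-14], 8)]

Answer: [([-14], 8)]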